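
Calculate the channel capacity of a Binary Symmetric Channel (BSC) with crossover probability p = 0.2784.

For BSC with error probability p:
C = 1 - H(p) where H(p) is binary entropy
H(0.2784) = -0.2784 × log₂(0.2784) - 0.7216 × log₂(0.7216)
H(p) = 0.8533
C = 1 - 0.8533 = 0.1467 bits/use


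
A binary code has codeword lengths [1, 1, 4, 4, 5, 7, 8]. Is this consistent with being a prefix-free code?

Kraft inequality: Σ 2^(-l_i) ≤ 1 for prefix-free code
Calculating: 2^(-1) + 2^(-1) + 2^(-4) + 2^(-4) + 2^(-5) + 2^(-7) + 2^(-8)
= 0.5 + 0.5 + 0.0625 + 0.0625 + 0.03125 + 0.0078125 + 0.00390625
= 1.1680
Since 1.1680 > 1, prefix-free code does not exist


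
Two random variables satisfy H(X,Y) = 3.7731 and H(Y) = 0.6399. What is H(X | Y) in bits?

Chain rule: H(X,Y) = H(X|Y) + H(Y)
H(X|Y) = H(X,Y) - H(Y) = 3.7731 - 0.6399 = 3.1332 bits


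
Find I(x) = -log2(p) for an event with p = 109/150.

Information content I(x) = -log₂(p(x))
I = -log₂(109/150) = -log₂(0.7267)
I = 0.4606 bits


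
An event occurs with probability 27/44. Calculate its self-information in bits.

Information content I(x) = -log₂(p(x))
I = -log₂(27/44) = -log₂(0.6136)
I = 0.7045 bits


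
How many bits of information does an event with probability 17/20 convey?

Information content I(x) = -log₂(p(x))
I = -log₂(17/20) = -log₂(0.8500)
I = 0.2345 bits


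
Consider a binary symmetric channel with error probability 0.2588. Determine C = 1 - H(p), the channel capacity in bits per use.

For BSC with error probability p:
C = 1 - H(p) where H(p) is binary entropy
H(0.2588) = -0.2588 × log₂(0.2588) - 0.7412 × log₂(0.7412)
H(p) = 0.8249
C = 1 - 0.8249 = 0.1751 bits/use


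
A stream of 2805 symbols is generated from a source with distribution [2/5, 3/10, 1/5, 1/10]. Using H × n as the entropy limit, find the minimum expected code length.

Entropy H = 1.8464 bits/symbol
Minimum bits = H × n = 1.8464 × 2805
= 5179.26 bits


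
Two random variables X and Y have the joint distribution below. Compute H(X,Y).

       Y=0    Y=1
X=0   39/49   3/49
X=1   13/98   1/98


H(X,Y) = -Σ p(x,y) log₂ p(x,y)
  p(0,0)=39/49: -0.7959 × log₂(0.7959) = 0.2621
  p(0,1)=3/49: -0.0612 × log₂(0.0612) = 0.2467
  p(1,0)=13/98: -0.1327 × log₂(0.1327) = 0.3866
  p(1,1)=1/98: -0.0102 × log₂(0.0102) = 0.0675
H(X,Y) = 0.9629 bits


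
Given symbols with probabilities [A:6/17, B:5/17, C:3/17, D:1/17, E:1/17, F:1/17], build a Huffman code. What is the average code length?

Huffman tree construction:
Combine smallest probabilities repeatedly
Resulting codes:
  A: 11 (length 2)
  B: 10 (length 2)
  C: 00 (length 2)
  D: 0110 (length 4)
  E: 0111 (length 4)
  F: 010 (length 3)
Average length = Σ p(s) × length(s) = 2.2941 bits


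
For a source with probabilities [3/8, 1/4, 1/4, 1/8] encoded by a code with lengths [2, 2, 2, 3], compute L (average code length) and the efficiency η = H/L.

Average length L = Σ p_i × l_i = 2.1250 bits
Entropy H = 1.9056 bits
Efficiency η = H/L × 100% = 89.68%


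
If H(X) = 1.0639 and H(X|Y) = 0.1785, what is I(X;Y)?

I(X;Y) = H(X) - H(X|Y)
I(X;Y) = 1.0639 - 0.1785 = 0.8854 bits


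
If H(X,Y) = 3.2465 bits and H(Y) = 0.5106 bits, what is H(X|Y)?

Chain rule: H(X,Y) = H(X|Y) + H(Y)
H(X|Y) = H(X,Y) - H(Y) = 3.2465 - 0.5106 = 2.7359 bits


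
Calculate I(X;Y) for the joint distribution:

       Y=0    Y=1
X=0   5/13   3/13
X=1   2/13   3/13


H(X) = 0.9612, H(Y) = 0.9957, H(X,Y) = 1.9220
I(X;Y) = H(X) + H(Y) - H(X,Y) = 0.0349 bits


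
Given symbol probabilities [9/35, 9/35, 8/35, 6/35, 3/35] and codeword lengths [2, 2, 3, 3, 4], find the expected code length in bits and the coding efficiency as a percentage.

Average length L = Σ p_i × l_i = 2.5714 bits
Entropy H = 2.2343 bits
Efficiency η = H/L × 100% = 86.89%


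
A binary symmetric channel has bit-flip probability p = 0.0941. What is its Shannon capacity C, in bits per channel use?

For BSC with error probability p:
C = 1 - H(p) where H(p) is binary entropy
H(0.0941) = -0.0941 × log₂(0.0941) - 0.9059 × log₂(0.9059)
H(p) = 0.4500
C = 1 - 0.4500 = 0.5500 bits/use


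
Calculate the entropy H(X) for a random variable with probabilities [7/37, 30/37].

H(X) = -Σ p(x) log₂ p(x)
  -7/37 × log₂(7/37) = 0.4545
  -30/37 × log₂(30/37) = 0.2453
H(X) = 0.6998 bits


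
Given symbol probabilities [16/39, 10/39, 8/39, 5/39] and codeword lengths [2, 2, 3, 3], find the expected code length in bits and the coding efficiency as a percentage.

Average length L = Σ p_i × l_i = 2.3333 bits
Entropy H = 1.8795 bits
Efficiency η = H/L × 100% = 80.55%


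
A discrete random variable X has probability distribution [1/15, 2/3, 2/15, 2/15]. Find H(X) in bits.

H(X) = -Σ p(x) log₂ p(x)
  -1/15 × log₂(1/15) = 0.2605
  -2/3 × log₂(2/3) = 0.3900
  -2/15 × log₂(2/15) = 0.3876
  -2/15 × log₂(2/15) = 0.3876
H(X) = 1.4256 bits


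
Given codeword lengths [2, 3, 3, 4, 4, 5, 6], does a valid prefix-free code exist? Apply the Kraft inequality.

Kraft inequality: Σ 2^(-l_i) ≤ 1 for prefix-free code
Calculating: 2^(-2) + 2^(-3) + 2^(-3) + 2^(-4) + 2^(-4) + 2^(-5) + 2^(-6)
= 0.25 + 0.125 + 0.125 + 0.0625 + 0.0625 + 0.03125 + 0.015625
= 0.6719
Since 0.6719 ≤ 1, prefix-free code exists


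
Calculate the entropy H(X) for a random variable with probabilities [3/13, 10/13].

H(X) = -Σ p(x) log₂ p(x)
  -3/13 × log₂(3/13) = 0.4882
  -10/13 × log₂(10/13) = 0.2912
H(X) = 0.7793 bits


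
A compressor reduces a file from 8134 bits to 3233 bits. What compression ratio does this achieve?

Compression ratio = Original / Compressed
= 8134 / 3233 = 2.52:1


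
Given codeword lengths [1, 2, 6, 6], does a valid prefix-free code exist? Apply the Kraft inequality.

Kraft inequality: Σ 2^(-l_i) ≤ 1 for prefix-free code
Calculating: 2^(-1) + 2^(-2) + 2^(-6) + 2^(-6)
= 0.5 + 0.25 + 0.015625 + 0.015625
= 0.7812
Since 0.7812 ≤ 1, prefix-free code exists


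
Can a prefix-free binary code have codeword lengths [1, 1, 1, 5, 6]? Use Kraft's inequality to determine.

Kraft inequality: Σ 2^(-l_i) ≤ 1 for prefix-free code
Calculating: 2^(-1) + 2^(-1) + 2^(-1) + 2^(-5) + 2^(-6)
= 0.5 + 0.5 + 0.5 + 0.03125 + 0.015625
= 1.5469
Since 1.5469 > 1, prefix-free code does not exist


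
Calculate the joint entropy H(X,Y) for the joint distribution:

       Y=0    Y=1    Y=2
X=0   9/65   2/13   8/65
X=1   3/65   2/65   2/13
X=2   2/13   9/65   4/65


H(X,Y) = -Σ p(x,y) log₂ p(x,y)
  p(0,0)=9/65: -0.1385 × log₂(0.1385) = 0.3950
  p(0,1)=2/13: -0.1538 × log₂(0.1538) = 0.4155
  p(0,2)=8/65: -0.1231 × log₂(0.1231) = 0.3720
  p(1,0)=3/65: -0.0462 × log₂(0.0462) = 0.2048
  p(1,1)=2/65: -0.0308 × log₂(0.0308) = 0.1545
  p(1,2)=2/13: -0.1538 × log₂(0.1538) = 0.4155
  p(2,0)=2/13: -0.1538 × log₂(0.1538) = 0.4155
  p(2,1)=9/65: -0.1385 × log₂(0.1385) = 0.3950
  p(2,2)=4/65: -0.0615 × log₂(0.0615) = 0.2475
H(X,Y) = 3.0151 bits


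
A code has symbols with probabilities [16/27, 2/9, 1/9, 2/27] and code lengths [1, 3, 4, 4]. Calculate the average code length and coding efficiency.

Average length L = Σ p_i × l_i = 2.0000 bits
Entropy H = 1.5599 bits
Efficiency η = H/L × 100% = 78.00%


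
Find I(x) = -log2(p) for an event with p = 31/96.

Information content I(x) = -log₂(p(x))
I = -log₂(31/96) = -log₂(0.3229)
I = 1.6308 bits


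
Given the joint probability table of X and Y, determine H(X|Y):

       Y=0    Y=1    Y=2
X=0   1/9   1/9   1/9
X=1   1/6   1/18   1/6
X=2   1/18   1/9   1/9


H(X|Y) = Σ_y p(y) H(X|Y=y)
  p(Y=0) = 1/3, H(X|Y=0) = 1.4591
  p(Y=1) = 5/18, H(X|Y=1) = 1.5219
  p(Y=2) = 7/18, H(X|Y=2) = 1.5567
H(X|Y) = 0.3333×1.4591 + 0.2778×1.5219 + 0.3889×1.5567 = 1.5145 bits


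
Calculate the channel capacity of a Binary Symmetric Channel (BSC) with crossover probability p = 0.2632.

For BSC with error probability p:
C = 1 - H(p) where H(p) is binary entropy
H(0.2632) = -0.2632 × log₂(0.2632) - 0.7368 × log₂(0.7368)
H(p) = 0.8315
C = 1 - 0.8315 = 0.1685 bits/use


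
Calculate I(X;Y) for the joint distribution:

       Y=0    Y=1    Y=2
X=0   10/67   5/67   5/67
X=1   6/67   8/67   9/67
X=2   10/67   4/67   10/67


H(X) = 1.5807, H(Y) = 1.5625, H(X,Y) = 3.0972
I(X;Y) = H(X) + H(Y) - H(X,Y) = 0.0461 bits


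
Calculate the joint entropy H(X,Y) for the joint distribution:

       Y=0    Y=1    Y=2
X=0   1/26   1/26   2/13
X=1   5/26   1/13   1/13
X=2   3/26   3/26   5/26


H(X,Y) = -Σ p(x,y) log₂ p(x,y)
  p(0,0)=1/26: -0.0385 × log₂(0.0385) = 0.1808
  p(0,1)=1/26: -0.0385 × log₂(0.0385) = 0.1808
  p(0,2)=2/13: -0.1538 × log₂(0.1538) = 0.4155
  p(1,0)=5/26: -0.1923 × log₂(0.1923) = 0.4574
  p(1,1)=1/13: -0.0769 × log₂(0.0769) = 0.2846
  p(1,2)=1/13: -0.0769 × log₂(0.0769) = 0.2846
  p(2,0)=3/26: -0.1154 × log₂(0.1154) = 0.3595
  p(2,1)=3/26: -0.1154 × log₂(0.1154) = 0.3595
  p(2,2)=5/26: -0.1923 × log₂(0.1923) = 0.4574
H(X,Y) = 2.9801 bits


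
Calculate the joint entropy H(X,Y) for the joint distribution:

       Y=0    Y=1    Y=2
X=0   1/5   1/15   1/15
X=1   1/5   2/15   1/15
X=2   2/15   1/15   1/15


H(X,Y) = -Σ p(x,y) log₂ p(x,y)
  p(0,0)=1/5: -0.2000 × log₂(0.2000) = 0.4644
  p(0,1)=1/15: -0.0667 × log₂(0.0667) = 0.2605
  p(0,2)=1/15: -0.0667 × log₂(0.0667) = 0.2605
  p(1,0)=1/5: -0.2000 × log₂(0.2000) = 0.4644
  p(1,1)=2/15: -0.1333 × log₂(0.1333) = 0.3876
  p(1,2)=1/15: -0.0667 × log₂(0.0667) = 0.2605
  p(2,0)=2/15: -0.1333 × log₂(0.1333) = 0.3876
  p(2,1)=1/15: -0.0667 × log₂(0.0667) = 0.2605
  p(2,2)=1/15: -0.0667 × log₂(0.0667) = 0.2605
H(X,Y) = 3.0062 bits


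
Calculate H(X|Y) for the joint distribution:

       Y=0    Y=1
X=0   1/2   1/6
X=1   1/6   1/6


H(X|Y) = Σ_y p(y) H(X|Y=y)
  p(Y=0) = 2/3, H(X|Y=0) = 0.8113
  p(Y=1) = 1/3, H(X|Y=1) = 1.0000
H(X|Y) = 0.6667×0.8113 + 0.3333×1.0000 = 0.8742 bits


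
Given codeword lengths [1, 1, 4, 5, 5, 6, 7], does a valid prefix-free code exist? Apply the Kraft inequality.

Kraft inequality: Σ 2^(-l_i) ≤ 1 for prefix-free code
Calculating: 2^(-1) + 2^(-1) + 2^(-4) + 2^(-5) + 2^(-5) + 2^(-6) + 2^(-7)
= 0.5 + 0.5 + 0.0625 + 0.03125 + 0.03125 + 0.015625 + 0.0078125
= 1.1484
Since 1.1484 > 1, prefix-free code does not exist


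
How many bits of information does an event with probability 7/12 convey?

Information content I(x) = -log₂(p(x))
I = -log₂(7/12) = -log₂(0.5833)
I = 0.7776 bits


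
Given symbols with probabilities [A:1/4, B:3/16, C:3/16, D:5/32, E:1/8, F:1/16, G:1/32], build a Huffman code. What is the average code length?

Huffman tree construction:
Combine smallest probabilities repeatedly
Resulting codes:
  A: 10 (length 2)
  B: 111 (length 3)
  C: 00 (length 2)
  D: 110 (length 3)
  E: 011 (length 3)
  F: 0101 (length 4)
  G: 0100 (length 4)
Average length = Σ p(s) × length(s) = 2.6562 bits


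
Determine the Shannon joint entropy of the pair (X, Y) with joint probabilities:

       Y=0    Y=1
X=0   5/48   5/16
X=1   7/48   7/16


H(X,Y) = -Σ p(x,y) log₂ p(x,y)
  p(0,0)=5/48: -0.1042 × log₂(0.1042) = 0.3399
  p(0,1)=5/16: -0.3125 × log₂(0.3125) = 0.5244
  p(1,0)=7/48: -0.1458 × log₂(0.1458) = 0.4051
  p(1,1)=7/16: -0.4375 × log₂(0.4375) = 0.5218
H(X,Y) = 1.7911 bits


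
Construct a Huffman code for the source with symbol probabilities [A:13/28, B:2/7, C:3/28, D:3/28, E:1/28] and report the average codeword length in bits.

Huffman tree construction:
Combine smallest probabilities repeatedly
Resulting codes:
  A: 0 (length 1)
  B: 11 (length 2)
  C: 1011 (length 4)
  D: 100 (length 3)
  E: 1010 (length 4)
Average length = Σ p(s) × length(s) = 1.9286 bits


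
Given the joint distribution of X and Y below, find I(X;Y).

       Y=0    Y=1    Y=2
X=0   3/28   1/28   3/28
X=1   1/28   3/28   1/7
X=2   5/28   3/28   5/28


H(X) = 1.5303, H(Y) = 1.5502, H(X,Y) = 3.0131
I(X;Y) = H(X) + H(Y) - H(X,Y) = 0.0674 bits


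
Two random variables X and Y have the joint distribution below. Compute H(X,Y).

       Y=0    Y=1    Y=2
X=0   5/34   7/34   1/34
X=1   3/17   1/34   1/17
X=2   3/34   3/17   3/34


H(X,Y) = -Σ p(x,y) log₂ p(x,y)
  p(0,0)=5/34: -0.1471 × log₂(0.1471) = 0.4067
  p(0,1)=7/34: -0.2059 × log₂(0.2059) = 0.4694
  p(0,2)=1/34: -0.0294 × log₂(0.0294) = 0.1496
  p(1,0)=3/17: -0.1765 × log₂(0.1765) = 0.4416
  p(1,1)=1/34: -0.0294 × log₂(0.0294) = 0.1496
  p(1,2)=1/17: -0.0588 × log₂(0.0588) = 0.2404
  p(2,0)=3/34: -0.0882 × log₂(0.0882) = 0.3090
  p(2,1)=3/17: -0.1765 × log₂(0.1765) = 0.4416
  p(2,2)=3/34: -0.0882 × log₂(0.0882) = 0.3090
H(X,Y) = 2.9172 bits


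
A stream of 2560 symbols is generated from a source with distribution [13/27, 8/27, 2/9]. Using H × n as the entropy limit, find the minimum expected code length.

Entropy H = 1.5099 bits/symbol
Minimum bits = H × n = 1.5099 × 2560
= 3865.27 bits


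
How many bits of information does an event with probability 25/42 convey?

Information content I(x) = -log₂(p(x))
I = -log₂(25/42) = -log₂(0.5952)
I = 0.7485 bits


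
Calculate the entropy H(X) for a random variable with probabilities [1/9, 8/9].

H(X) = -Σ p(x) log₂ p(x)
  -1/9 × log₂(1/9) = 0.3522
  -8/9 × log₂(8/9) = 0.1510
H(X) = 0.5033 bits


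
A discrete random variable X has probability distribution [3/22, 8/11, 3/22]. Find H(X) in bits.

H(X) = -Σ p(x) log₂ p(x)
  -3/22 × log₂(3/22) = 0.3920
  -8/11 × log₂(8/11) = 0.3341
  -3/22 × log₂(3/22) = 0.3920
H(X) = 1.1181 bits


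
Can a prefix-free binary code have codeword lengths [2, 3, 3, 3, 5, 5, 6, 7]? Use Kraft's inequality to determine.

Kraft inequality: Σ 2^(-l_i) ≤ 1 for prefix-free code
Calculating: 2^(-2) + 2^(-3) + 2^(-3) + 2^(-3) + 2^(-5) + 2^(-5) + 2^(-6) + 2^(-7)
= 0.25 + 0.125 + 0.125 + 0.125 + 0.03125 + 0.03125 + 0.015625 + 0.0078125
= 0.7109
Since 0.7109 ≤ 1, prefix-free code exists


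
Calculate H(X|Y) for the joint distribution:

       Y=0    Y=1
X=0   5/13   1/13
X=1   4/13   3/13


H(X|Y) = Σ_y p(y) H(X|Y=y)
  p(Y=0) = 9/13, H(X|Y=0) = 0.9911
  p(Y=1) = 4/13, H(X|Y=1) = 0.8113
H(X|Y) = 0.6923×0.9911 + 0.3077×0.8113 = 0.9358 bits


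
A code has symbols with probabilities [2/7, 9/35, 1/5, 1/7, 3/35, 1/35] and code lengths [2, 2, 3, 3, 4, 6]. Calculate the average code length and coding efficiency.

Average length L = Σ p_i × l_i = 2.6286 bits
Entropy H = 2.3360 bits
Efficiency η = H/L × 100% = 88.87%


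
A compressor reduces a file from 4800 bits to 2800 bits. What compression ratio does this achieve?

Compression ratio = Original / Compressed
= 4800 / 2800 = 1.71:1


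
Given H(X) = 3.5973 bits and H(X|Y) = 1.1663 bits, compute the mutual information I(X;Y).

I(X;Y) = H(X) - H(X|Y)
I(X;Y) = 3.5973 - 1.1663 = 2.431 bits


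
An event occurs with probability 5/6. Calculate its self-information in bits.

Information content I(x) = -log₂(p(x))
I = -log₂(5/6) = -log₂(0.8333)
I = 0.2630 bits


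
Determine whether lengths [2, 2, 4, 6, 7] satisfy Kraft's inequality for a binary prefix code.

Kraft inequality: Σ 2^(-l_i) ≤ 1 for prefix-free code
Calculating: 2^(-2) + 2^(-2) + 2^(-4) + 2^(-6) + 2^(-7)
= 0.25 + 0.25 + 0.0625 + 0.015625 + 0.0078125
= 0.5859
Since 0.5859 ≤ 1, prefix-free code exists


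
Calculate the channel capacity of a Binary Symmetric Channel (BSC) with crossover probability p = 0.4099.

For BSC with error probability p:
C = 1 - H(p) where H(p) is binary entropy
H(0.4099) = -0.4099 × log₂(0.4099) - 0.5901 × log₂(0.5901)
H(p) = 0.9764
C = 1 - 0.9764 = 0.0236 bits/use


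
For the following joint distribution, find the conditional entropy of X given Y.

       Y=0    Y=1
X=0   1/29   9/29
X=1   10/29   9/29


H(X|Y) = Σ_y p(y) H(X|Y=y)
  p(Y=0) = 11/29, H(X|Y=0) = 0.4395
  p(Y=1) = 18/29, H(X|Y=1) = 1.0000
H(X|Y) = 0.3793×0.4395 + 0.6207×1.0000 = 0.7874 bits


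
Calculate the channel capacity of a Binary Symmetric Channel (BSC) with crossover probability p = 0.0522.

For BSC with error probability p:
C = 1 - H(p) where H(p) is binary entropy
H(0.0522) = -0.0522 × log₂(0.0522) - 0.9478 × log₂(0.9478)
H(p) = 0.2957
C = 1 - 0.2957 = 0.7043 bits/use


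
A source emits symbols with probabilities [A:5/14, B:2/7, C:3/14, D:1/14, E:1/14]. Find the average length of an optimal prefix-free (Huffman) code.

Huffman tree construction:
Combine smallest probabilities repeatedly
Resulting codes:
  A: 11 (length 2)
  B: 10 (length 2)
  C: 01 (length 2)
  D: 000 (length 3)
  E: 001 (length 3)
Average length = Σ p(s) × length(s) = 2.1429 bits


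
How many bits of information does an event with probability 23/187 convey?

Information content I(x) = -log₂(p(x))
I = -log₂(23/187) = -log₂(0.1230)
I = 3.0233 bits


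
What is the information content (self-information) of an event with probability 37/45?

Information content I(x) = -log₂(p(x))
I = -log₂(37/45) = -log₂(0.8222)
I = 0.2824 bits


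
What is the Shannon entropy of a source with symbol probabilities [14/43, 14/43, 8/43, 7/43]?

H(X) = -Σ p(x) log₂ p(x)
  -14/43 × log₂(14/43) = 0.5271
  -14/43 × log₂(14/43) = 0.5271
  -8/43 × log₂(8/43) = 0.4514
  -7/43 × log₂(7/43) = 0.4263
H(X) = 1.9319 bits


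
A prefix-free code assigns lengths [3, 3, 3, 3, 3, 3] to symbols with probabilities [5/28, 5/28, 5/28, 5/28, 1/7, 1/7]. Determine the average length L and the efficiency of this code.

Average length L = Σ p_i × l_i = 3.0000 bits
Entropy H = 2.5774 bits
Efficiency η = H/L × 100% = 85.91%


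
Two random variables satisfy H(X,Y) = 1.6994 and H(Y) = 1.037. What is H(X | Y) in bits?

Chain rule: H(X,Y) = H(X|Y) + H(Y)
H(X|Y) = H(X,Y) - H(Y) = 1.6994 - 1.037 = 0.6624 bits


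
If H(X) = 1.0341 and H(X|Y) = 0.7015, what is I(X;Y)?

I(X;Y) = H(X) - H(X|Y)
I(X;Y) = 1.0341 - 0.7015 = 0.3326 bits


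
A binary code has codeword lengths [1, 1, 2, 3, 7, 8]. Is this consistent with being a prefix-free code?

Kraft inequality: Σ 2^(-l_i) ≤ 1 for prefix-free code
Calculating: 2^(-1) + 2^(-1) + 2^(-2) + 2^(-3) + 2^(-7) + 2^(-8)
= 0.5 + 0.5 + 0.25 + 0.125 + 0.0078125 + 0.00390625
= 1.3867
Since 1.3867 > 1, prefix-free code does not exist


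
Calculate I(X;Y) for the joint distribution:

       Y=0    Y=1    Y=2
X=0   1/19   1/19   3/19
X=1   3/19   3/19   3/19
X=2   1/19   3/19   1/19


H(X) = 1.5243, H(Y) = 1.5683, H(X,Y) = 2.9966
I(X;Y) = H(X) + H(Y) - H(X,Y) = 0.0960 bits


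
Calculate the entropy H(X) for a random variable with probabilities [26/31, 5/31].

H(X) = -Σ p(x) log₂ p(x)
  -26/31 × log₂(26/31) = 0.2128
  -5/31 × log₂(5/31) = 0.4246
H(X) = 0.6374 bits


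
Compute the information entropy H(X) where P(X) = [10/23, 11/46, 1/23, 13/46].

H(X) = -Σ p(x) log₂ p(x)
  -10/23 × log₂(10/23) = 0.5224
  -11/46 × log₂(11/46) = 0.4936
  -1/23 × log₂(1/23) = 0.1967
  -13/46 × log₂(13/46) = 0.5152
H(X) = 1.7280 bits


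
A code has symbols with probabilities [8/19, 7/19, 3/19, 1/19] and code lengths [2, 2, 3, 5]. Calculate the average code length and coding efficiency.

Average length L = Σ p_i × l_i = 2.3158 bits
Entropy H = 1.7002 bits
Efficiency η = H/L × 100% = 73.42%


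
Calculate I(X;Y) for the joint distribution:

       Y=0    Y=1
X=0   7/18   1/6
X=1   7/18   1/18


H(X) = 0.9911, H(Y) = 0.7642, H(X,Y) = 1.7223
I(X;Y) = H(X) + H(Y) - H(X,Y) = 0.0330 bits


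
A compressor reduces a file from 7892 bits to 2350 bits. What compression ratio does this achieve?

Compression ratio = Original / Compressed
= 7892 / 2350 = 3.36:1


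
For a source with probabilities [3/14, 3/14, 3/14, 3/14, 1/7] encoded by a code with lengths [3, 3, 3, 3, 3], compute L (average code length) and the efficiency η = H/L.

Average length L = Σ p_i × l_i = 3.0000 bits
Entropy H = 2.3060 bits
Efficiency η = H/L × 100% = 76.87%


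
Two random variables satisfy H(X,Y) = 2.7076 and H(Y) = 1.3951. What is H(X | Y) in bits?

Chain rule: H(X,Y) = H(X|Y) + H(Y)
H(X|Y) = H(X,Y) - H(Y) = 2.7076 - 1.3951 = 1.3125 bits


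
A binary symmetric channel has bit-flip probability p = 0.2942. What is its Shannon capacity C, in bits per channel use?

For BSC with error probability p:
C = 1 - H(p) where H(p) is binary entropy
H(0.2942) = -0.2942 × log₂(0.2942) - 0.7058 × log₂(0.7058)
H(p) = 0.8741
C = 1 - 0.8741 = 0.1259 bits/use


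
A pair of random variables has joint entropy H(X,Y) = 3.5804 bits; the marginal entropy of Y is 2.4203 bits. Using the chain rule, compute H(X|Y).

Chain rule: H(X,Y) = H(X|Y) + H(Y)
H(X|Y) = H(X,Y) - H(Y) = 3.5804 - 2.4203 = 1.1601 bits


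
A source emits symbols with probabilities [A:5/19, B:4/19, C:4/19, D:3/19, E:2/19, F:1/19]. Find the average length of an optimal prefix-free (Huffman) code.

Huffman tree construction:
Combine smallest probabilities repeatedly
Resulting codes:
  A: 10 (length 2)
  B: 00 (length 2)
  C: 01 (length 2)
  D: 110 (length 3)
  E: 1111 (length 4)
  F: 1110 (length 4)
Average length = Σ p(s) × length(s) = 2.4737 bits


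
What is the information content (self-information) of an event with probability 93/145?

Information content I(x) = -log₂(p(x))
I = -log₂(93/145) = -log₂(0.6414)
I = 0.6408 bits


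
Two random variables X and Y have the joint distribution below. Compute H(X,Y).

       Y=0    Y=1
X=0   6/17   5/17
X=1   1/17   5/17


H(X,Y) = -Σ p(x,y) log₂ p(x,y)
  p(0,0)=6/17: -0.3529 × log₂(0.3529) = 0.5303
  p(0,1)=5/17: -0.2941 × log₂(0.2941) = 0.5193
  p(1,0)=1/17: -0.0588 × log₂(0.0588) = 0.2404
  p(1,1)=5/17: -0.2941 × log₂(0.2941) = 0.5193
H(X,Y) = 1.8093 bits


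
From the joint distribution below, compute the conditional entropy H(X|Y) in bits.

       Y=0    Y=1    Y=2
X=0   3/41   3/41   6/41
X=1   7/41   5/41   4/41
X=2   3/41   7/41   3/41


H(X|Y) = Σ_y p(y) H(X|Y=y)
  p(Y=0) = 13/41, H(X|Y=0) = 1.4573
  p(Y=1) = 15/41, H(X|Y=1) = 1.5058
  p(Y=2) = 13/41, H(X|Y=2) = 1.5262
H(X|Y) = 0.3171×1.4573 + 0.3659×1.5058 + 0.3171×1.5262 = 1.4969 bits


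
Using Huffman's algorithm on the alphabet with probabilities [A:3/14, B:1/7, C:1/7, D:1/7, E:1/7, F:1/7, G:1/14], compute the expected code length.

Huffman tree construction:
Combine smallest probabilities repeatedly
Resulting codes:
  A: 00 (length 2)
  B: 011 (length 3)
  C: 100 (length 3)
  D: 101 (length 3)
  E: 110 (length 3)
  F: 111 (length 3)
  G: 010 (length 3)
Average length = Σ p(s) × length(s) = 2.7857 bits


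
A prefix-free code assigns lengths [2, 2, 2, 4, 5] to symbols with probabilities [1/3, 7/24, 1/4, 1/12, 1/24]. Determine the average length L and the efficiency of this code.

Average length L = Σ p_i × l_i = 2.2917 bits
Entropy H = 2.0366 bits
Efficiency η = H/L × 100% = 88.87%


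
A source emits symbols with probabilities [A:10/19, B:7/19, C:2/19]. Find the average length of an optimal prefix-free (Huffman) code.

Huffman tree construction:
Combine smallest probabilities repeatedly
Resulting codes:
  A: 1 (length 1)
  B: 01 (length 2)
  C: 00 (length 2)
Average length = Σ p(s) × length(s) = 1.4737 bits


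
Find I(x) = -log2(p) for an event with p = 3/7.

Information content I(x) = -log₂(p(x))
I = -log₂(3/7) = -log₂(0.4286)
I = 1.2224 bits


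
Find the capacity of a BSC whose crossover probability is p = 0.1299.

For BSC with error probability p:
C = 1 - H(p) where H(p) is binary entropy
H(0.1299) = -0.1299 × log₂(0.1299) - 0.8701 × log₂(0.8701)
H(p) = 0.5572
C = 1 - 0.5572 = 0.4428 bits/use


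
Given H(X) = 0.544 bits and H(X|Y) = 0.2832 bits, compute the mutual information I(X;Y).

I(X;Y) = H(X) - H(X|Y)
I(X;Y) = 0.544 - 0.2832 = 0.2608 bits


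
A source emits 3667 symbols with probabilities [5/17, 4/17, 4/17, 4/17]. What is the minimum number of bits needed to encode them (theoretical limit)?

Entropy H = 1.9928 bits/symbol
Minimum bits = H × n = 1.9928 × 3667
= 7307.52 bits


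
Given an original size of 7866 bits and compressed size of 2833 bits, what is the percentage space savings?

Space savings = (1 - Compressed/Original) × 100%
= (1 - 2833/7866) × 100%
= 63.98%


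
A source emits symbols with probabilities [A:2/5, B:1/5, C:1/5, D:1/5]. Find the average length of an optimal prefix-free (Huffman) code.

Huffman tree construction:
Combine smallest probabilities repeatedly
Resulting codes:
  A: 11 (length 2)
  B: 00 (length 2)
  C: 01 (length 2)
  D: 10 (length 2)
Average length = Σ p(s) × length(s) = 2.0000 bits


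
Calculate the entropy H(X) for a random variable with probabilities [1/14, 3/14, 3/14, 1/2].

H(X) = -Σ p(x) log₂ p(x)
  -1/14 × log₂(1/14) = 0.2720
  -3/14 × log₂(3/14) = 0.4762
  -3/14 × log₂(3/14) = 0.4762
  -1/2 × log₂(1/2) = 0.5000
H(X) = 1.7244 bits


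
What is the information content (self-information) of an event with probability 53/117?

Information content I(x) = -log₂(p(x))
I = -log₂(53/117) = -log₂(0.4530)
I = 1.1424 bits


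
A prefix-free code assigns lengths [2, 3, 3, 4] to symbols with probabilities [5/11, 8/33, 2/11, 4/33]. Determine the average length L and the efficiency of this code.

Average length L = Σ p_i × l_i = 2.6667 bits
Entropy H = 1.8288 bits
Efficiency η = H/L × 100% = 68.58%


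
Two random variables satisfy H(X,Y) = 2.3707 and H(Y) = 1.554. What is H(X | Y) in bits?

Chain rule: H(X,Y) = H(X|Y) + H(Y)
H(X|Y) = H(X,Y) - H(Y) = 2.3707 - 1.554 = 0.8167 bits


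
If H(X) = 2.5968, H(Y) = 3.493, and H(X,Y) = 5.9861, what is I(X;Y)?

I(X;Y) = H(X) + H(Y) - H(X,Y)
I(X;Y) = 2.5968 + 3.493 - 5.9861 = 0.1037 bits


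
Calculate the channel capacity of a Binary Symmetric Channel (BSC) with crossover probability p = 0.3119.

For BSC with error probability p:
C = 1 - H(p) where H(p) is binary entropy
H(0.3119) = -0.3119 × log₂(0.3119) - 0.6881 × log₂(0.6881)
H(p) = 0.8954
C = 1 - 0.8954 = 0.1046 bits/use


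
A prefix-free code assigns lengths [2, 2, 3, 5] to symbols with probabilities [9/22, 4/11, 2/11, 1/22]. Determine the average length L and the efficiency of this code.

Average length L = Σ p_i × l_i = 2.3182 bits
Entropy H = 1.7081 bits
Efficiency η = H/L × 100% = 73.68%


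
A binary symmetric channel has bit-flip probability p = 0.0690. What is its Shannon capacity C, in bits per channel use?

For BSC with error probability p:
C = 1 - H(p) where H(p) is binary entropy
H(0.0690) = -0.0690 × log₂(0.0690) - 0.9310 × log₂(0.9310)
H(p) = 0.3622
C = 1 - 0.3622 = 0.6378 bits/use


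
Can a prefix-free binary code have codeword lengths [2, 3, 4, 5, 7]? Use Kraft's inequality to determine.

Kraft inequality: Σ 2^(-l_i) ≤ 1 for prefix-free code
Calculating: 2^(-2) + 2^(-3) + 2^(-4) + 2^(-5) + 2^(-7)
= 0.25 + 0.125 + 0.0625 + 0.03125 + 0.0078125
= 0.4766
Since 0.4766 ≤ 1, prefix-free code exists


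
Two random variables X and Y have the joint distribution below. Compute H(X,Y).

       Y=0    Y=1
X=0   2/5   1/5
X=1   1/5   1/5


H(X,Y) = -Σ p(x,y) log₂ p(x,y)
  p(0,0)=2/5: -0.4000 × log₂(0.4000) = 0.5288
  p(0,1)=1/5: -0.2000 × log₂(0.2000) = 0.4644
  p(1,0)=1/5: -0.2000 × log₂(0.2000) = 0.4644
  p(1,1)=1/5: -0.2000 × log₂(0.2000) = 0.4644
H(X,Y) = 1.9219 bits


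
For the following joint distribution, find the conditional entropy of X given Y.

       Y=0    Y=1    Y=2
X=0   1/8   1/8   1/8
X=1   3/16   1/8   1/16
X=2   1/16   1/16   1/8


H(X|Y) = Σ_y p(y) H(X|Y=y)
  p(Y=0) = 3/8, H(X|Y=0) = 1.4591
  p(Y=1) = 5/16, H(X|Y=1) = 1.5219
  p(Y=2) = 5/16, H(X|Y=2) = 1.5219
H(X|Y) = 0.3750×1.4591 + 0.3125×1.5219 + 0.3125×1.5219 = 1.4984 bits


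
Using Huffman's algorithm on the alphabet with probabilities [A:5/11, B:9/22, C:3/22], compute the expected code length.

Huffman tree construction:
Combine smallest probabilities repeatedly
Resulting codes:
  A: 0 (length 1)
  B: 11 (length 2)
  C: 10 (length 2)
Average length = Σ p(s) × length(s) = 1.5455 bits


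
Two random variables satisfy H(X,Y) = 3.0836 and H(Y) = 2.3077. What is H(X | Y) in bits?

Chain rule: H(X,Y) = H(X|Y) + H(Y)
H(X|Y) = H(X,Y) - H(Y) = 3.0836 - 2.3077 = 0.7759 bits


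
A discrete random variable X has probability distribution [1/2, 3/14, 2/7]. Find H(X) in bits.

H(X) = -Σ p(x) log₂ p(x)
  -1/2 × log₂(1/2) = 0.5000
  -3/14 × log₂(3/14) = 0.4762
  -2/7 × log₂(2/7) = 0.5164
H(X) = 1.4926 bits


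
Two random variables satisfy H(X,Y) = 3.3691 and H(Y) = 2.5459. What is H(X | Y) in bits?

Chain rule: H(X,Y) = H(X|Y) + H(Y)
H(X|Y) = H(X,Y) - H(Y) = 3.3691 - 2.5459 = 0.8232 bits


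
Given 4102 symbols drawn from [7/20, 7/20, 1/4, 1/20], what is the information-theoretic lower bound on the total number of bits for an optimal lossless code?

Entropy H = 1.7763 bits/symbol
Minimum bits = H × n = 1.7763 × 4102
= 7286.37 bits


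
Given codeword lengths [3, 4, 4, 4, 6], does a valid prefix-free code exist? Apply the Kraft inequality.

Kraft inequality: Σ 2^(-l_i) ≤ 1 for prefix-free code
Calculating: 2^(-3) + 2^(-4) + 2^(-4) + 2^(-4) + 2^(-6)
= 0.125 + 0.0625 + 0.0625 + 0.0625 + 0.015625
= 0.3281
Since 0.3281 ≤ 1, prefix-free code exists


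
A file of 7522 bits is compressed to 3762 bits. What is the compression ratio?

Compression ratio = Original / Compressed
= 7522 / 3762 = 2.00:1


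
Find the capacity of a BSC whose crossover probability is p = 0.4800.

For BSC with error probability p:
C = 1 - H(p) where H(p) is binary entropy
H(0.4800) = -0.4800 × log₂(0.4800) - 0.5200 × log₂(0.5200)
H(p) = 0.9988
C = 1 - 0.9988 = 0.0012 bits/use


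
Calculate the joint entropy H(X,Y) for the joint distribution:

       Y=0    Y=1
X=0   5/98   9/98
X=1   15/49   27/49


H(X,Y) = -Σ p(x,y) log₂ p(x,y)
  p(0,0)=5/98: -0.0510 × log₂(0.0510) = 0.2190
  p(0,1)=9/98: -0.0918 × log₂(0.0918) = 0.3164
  p(1,0)=15/49: -0.3061 × log₂(0.3061) = 0.5228
  p(1,1)=27/49: -0.5510 × log₂(0.5510) = 0.4738
H(X,Y) = 1.5320 bits


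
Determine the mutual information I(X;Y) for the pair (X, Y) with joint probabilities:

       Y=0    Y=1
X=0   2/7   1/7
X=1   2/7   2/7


H(X) = 0.9852, H(Y) = 0.9852, H(X,Y) = 1.9502
I(X;Y) = H(X) + H(Y) - H(X,Y) = 0.0202 bits


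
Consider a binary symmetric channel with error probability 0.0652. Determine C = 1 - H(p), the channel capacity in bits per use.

For BSC with error probability p:
C = 1 - H(p) where H(p) is binary entropy
H(0.0652) = -0.0652 × log₂(0.0652) - 0.9348 × log₂(0.9348)
H(p) = 0.3478
C = 1 - 0.3478 = 0.6522 bits/use


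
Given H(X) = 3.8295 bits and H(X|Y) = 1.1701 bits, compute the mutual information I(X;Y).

I(X;Y) = H(X) - H(X|Y)
I(X;Y) = 3.8295 - 1.1701 = 2.6594 bits


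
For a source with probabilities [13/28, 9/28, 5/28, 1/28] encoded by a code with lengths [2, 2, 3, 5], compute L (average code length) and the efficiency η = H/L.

Average length L = Σ p_i × l_i = 2.2857 bits
Entropy H = 1.6558 bits
Efficiency η = H/L × 100% = 72.44%


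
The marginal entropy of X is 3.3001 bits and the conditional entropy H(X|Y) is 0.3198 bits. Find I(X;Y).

I(X;Y) = H(X) - H(X|Y)
I(X;Y) = 3.3001 - 0.3198 = 2.9803 bits


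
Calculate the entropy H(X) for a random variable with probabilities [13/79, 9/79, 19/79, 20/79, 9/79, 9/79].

H(X) = -Σ p(x) log₂ p(x)
  -13/79 × log₂(13/79) = 0.4284
  -9/79 × log₂(9/79) = 0.3570
  -19/79 × log₂(19/79) = 0.4944
  -20/79 × log₂(20/79) = 0.5017
  -9/79 × log₂(9/79) = 0.3570
  -9/79 × log₂(9/79) = 0.3570
H(X) = 2.4956 bits


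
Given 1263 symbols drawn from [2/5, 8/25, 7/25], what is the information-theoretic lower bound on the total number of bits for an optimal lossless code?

Entropy H = 1.5690 bits/symbol
Minimum bits = H × n = 1.5690 × 1263
= 1981.68 bits


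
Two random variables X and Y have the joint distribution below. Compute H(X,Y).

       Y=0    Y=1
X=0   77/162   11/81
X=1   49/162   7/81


H(X,Y) = -Σ p(x,y) log₂ p(x,y)
  p(0,0)=77/162: -0.4753 × log₂(0.4753) = 0.5100
  p(0,1)=11/81: -0.1358 × log₂(0.1358) = 0.3912
  p(1,0)=49/162: -0.3025 × log₂(0.3025) = 0.5218
  p(1,1)=7/81: -0.0864 × log₂(0.0864) = 0.3053
H(X,Y) = 1.7283 bits


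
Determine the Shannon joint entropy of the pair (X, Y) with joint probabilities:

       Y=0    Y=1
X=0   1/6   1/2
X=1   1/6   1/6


H(X,Y) = -Σ p(x,y) log₂ p(x,y)
  p(0,0)=1/6: -0.1667 × log₂(0.1667) = 0.4308
  p(0,1)=1/2: -0.5000 × log₂(0.5000) = 0.5000
  p(1,0)=1/6: -0.1667 × log₂(0.1667) = 0.4308
  p(1,1)=1/6: -0.1667 × log₂(0.1667) = 0.4308
H(X,Y) = 1.7925 bits


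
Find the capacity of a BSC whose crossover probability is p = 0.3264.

For BSC with error probability p:
C = 1 - H(p) where H(p) is binary entropy
H(0.3264) = -0.3264 × log₂(0.3264) - 0.6736 × log₂(0.6736)
H(p) = 0.9112
C = 1 - 0.9112 = 0.0888 bits/use


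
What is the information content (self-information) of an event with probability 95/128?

Information content I(x) = -log₂(p(x))
I = -log₂(95/128) = -log₂(0.7422)
I = 0.4301 bits


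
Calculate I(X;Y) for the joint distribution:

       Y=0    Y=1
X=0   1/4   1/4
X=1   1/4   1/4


H(X) = 1.0000, H(Y) = 1.0000, H(X,Y) = 2.0000
I(X;Y) = H(X) + H(Y) - H(X,Y) = 0.0000 bits


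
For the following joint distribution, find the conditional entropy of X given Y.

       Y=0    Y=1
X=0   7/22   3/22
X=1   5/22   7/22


H(X|Y) = Σ_y p(y) H(X|Y=y)
  p(Y=0) = 6/11, H(X|Y=0) = 0.9799
  p(Y=1) = 5/11, H(X|Y=1) = 0.8813
H(X|Y) = 0.5455×0.9799 + 0.4545×0.8813 = 0.9351 bits


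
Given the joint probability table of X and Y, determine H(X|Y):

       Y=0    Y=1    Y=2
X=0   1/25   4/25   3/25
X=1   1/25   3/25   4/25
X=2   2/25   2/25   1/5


H(X|Y) = Σ_y p(y) H(X|Y=y)
  p(Y=0) = 4/25, H(X|Y=0) = 1.5000
  p(Y=1) = 9/25, H(X|Y=1) = 1.5305
  p(Y=2) = 12/25, H(X|Y=2) = 1.5546
H(X|Y) = 0.1600×1.5000 + 0.3600×1.5305 + 0.4800×1.5546 = 1.5372 bits


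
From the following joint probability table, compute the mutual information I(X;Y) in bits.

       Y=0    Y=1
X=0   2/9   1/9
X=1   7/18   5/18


H(X) = 0.9183, H(Y) = 0.9641, H(X,Y) = 1.8776
I(X;Y) = H(X) + H(Y) - H(X,Y) = 0.0047 bits


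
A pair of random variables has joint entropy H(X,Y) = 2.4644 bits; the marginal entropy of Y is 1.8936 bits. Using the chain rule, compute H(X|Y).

Chain rule: H(X,Y) = H(X|Y) + H(Y)
H(X|Y) = H(X,Y) - H(Y) = 2.4644 - 1.8936 = 0.5708 bits


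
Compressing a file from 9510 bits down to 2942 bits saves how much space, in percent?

Space savings = (1 - Compressed/Original) × 100%
= (1 - 2942/9510) × 100%
= 69.06%


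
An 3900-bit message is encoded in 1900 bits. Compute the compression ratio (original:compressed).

Compression ratio = Original / Compressed
= 3900 / 1900 = 2.05:1


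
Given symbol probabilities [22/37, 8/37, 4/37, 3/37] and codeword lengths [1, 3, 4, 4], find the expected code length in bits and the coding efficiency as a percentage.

Average length L = Σ p_i × l_i = 2.0000 bits
Entropy H = 1.5645 bits
Efficiency η = H/L × 100% = 78.23%


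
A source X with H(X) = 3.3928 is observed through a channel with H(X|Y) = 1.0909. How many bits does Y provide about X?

I(X;Y) = H(X) - H(X|Y)
I(X;Y) = 3.3928 - 1.0909 = 2.3019 bits


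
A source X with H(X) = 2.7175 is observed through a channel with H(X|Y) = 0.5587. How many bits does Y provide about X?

I(X;Y) = H(X) - H(X|Y)
I(X;Y) = 2.7175 - 0.5587 = 2.1588 bits


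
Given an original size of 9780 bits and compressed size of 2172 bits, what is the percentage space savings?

Space savings = (1 - Compressed/Original) × 100%
= (1 - 2172/9780) × 100%
= 77.79%


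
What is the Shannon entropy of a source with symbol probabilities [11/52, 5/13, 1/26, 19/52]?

H(X) = -Σ p(x) log₂ p(x)
  -11/52 × log₂(11/52) = 0.4741
  -5/13 × log₂(5/13) = 0.5302
  -1/26 × log₂(1/26) = 0.1808
  -19/52 × log₂(19/52) = 0.5307
H(X) = 1.7158 bits


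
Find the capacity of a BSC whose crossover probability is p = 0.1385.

For BSC with error probability p:
C = 1 - H(p) where H(p) is binary entropy
H(0.1385) = -0.1385 × log₂(0.1385) - 0.8615 × log₂(0.8615)
H(p) = 0.5803
C = 1 - 0.5803 = 0.4197 bits/use


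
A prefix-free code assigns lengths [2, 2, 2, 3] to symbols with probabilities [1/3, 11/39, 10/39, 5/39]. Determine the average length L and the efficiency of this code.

Average length L = Σ p_i × l_i = 2.1282 bits
Entropy H = 1.9267 bits
Efficiency η = H/L × 100% = 90.53%


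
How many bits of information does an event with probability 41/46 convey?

Information content I(x) = -log₂(p(x))
I = -log₂(41/46) = -log₂(0.8913)
I = 0.1660 bits


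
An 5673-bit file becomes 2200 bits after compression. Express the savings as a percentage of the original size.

Space savings = (1 - Compressed/Original) × 100%
= (1 - 2200/5673) × 100%
= 61.22%


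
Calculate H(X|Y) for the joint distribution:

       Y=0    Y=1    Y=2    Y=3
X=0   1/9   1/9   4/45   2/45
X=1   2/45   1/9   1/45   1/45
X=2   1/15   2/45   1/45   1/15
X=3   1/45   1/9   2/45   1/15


H(X|Y) = Σ_y p(y) H(X|Y=y)
  p(Y=0) = 11/45, H(X|Y=0) = 1.7899
  p(Y=1) = 17/45, H(X|Y=1) = 1.9211
  p(Y=2) = 8/45, H(X|Y=2) = 1.7500
  p(Y=3) = 1/5, H(X|Y=3) = 1.8911
H(X|Y) = 0.2444×1.7899 + 0.3778×1.9211 + 0.1778×1.7500 + 0.2000×1.8911 = 1.8526 bits


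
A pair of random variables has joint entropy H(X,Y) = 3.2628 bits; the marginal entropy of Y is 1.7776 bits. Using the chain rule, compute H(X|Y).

Chain rule: H(X,Y) = H(X|Y) + H(Y)
H(X|Y) = H(X,Y) - H(Y) = 3.2628 - 1.7776 = 1.4852 bits


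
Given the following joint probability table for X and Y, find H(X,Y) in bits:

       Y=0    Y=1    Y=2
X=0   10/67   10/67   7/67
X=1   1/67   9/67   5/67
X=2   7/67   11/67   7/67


H(X,Y) = -Σ p(x,y) log₂ p(x,y)
  p(0,0)=10/67: -0.1493 × log₂(0.1493) = 0.4096
  p(0,1)=10/67: -0.1493 × log₂(0.1493) = 0.4096
  p(0,2)=7/67: -0.1045 × log₂(0.1045) = 0.3405
  p(1,0)=1/67: -0.0149 × log₂(0.0149) = 0.0905
  p(1,1)=9/67: -0.1343 × log₂(0.1343) = 0.3890
  p(1,2)=5/67: -0.0746 × log₂(0.0746) = 0.2794
  p(2,0)=7/67: -0.1045 × log₂(0.1045) = 0.3405
  p(2,1)=11/67: -0.1642 × log₂(0.1642) = 0.4280
  p(2,2)=7/67: -0.1045 × log₂(0.1045) = 0.3405
H(X,Y) = 3.0275 bits


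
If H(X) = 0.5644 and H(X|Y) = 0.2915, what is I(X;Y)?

I(X;Y) = H(X) - H(X|Y)
I(X;Y) = 0.5644 - 0.2915 = 0.2729 bits


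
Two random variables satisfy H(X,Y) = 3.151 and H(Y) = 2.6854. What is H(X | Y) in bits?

Chain rule: H(X,Y) = H(X|Y) + H(Y)
H(X|Y) = H(X,Y) - H(Y) = 3.151 - 2.6854 = 0.4656 bits


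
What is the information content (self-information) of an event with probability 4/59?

Information content I(x) = -log₂(p(x))
I = -log₂(4/59) = -log₂(0.0678)
I = 3.8826 bits


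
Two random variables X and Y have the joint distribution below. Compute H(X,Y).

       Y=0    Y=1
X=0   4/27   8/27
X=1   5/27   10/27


H(X,Y) = -Σ p(x,y) log₂ p(x,y)
  p(0,0)=4/27: -0.1481 × log₂(0.1481) = 0.4081
  p(0,1)=8/27: -0.2963 × log₂(0.2963) = 0.5200
  p(1,0)=5/27: -0.1852 × log₂(0.1852) = 0.4505
  p(1,1)=10/27: -0.3704 × log₂(0.3704) = 0.5307
H(X,Y) = 1.9094 bits


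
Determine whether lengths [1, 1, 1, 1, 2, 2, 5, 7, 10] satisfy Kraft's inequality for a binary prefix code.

Kraft inequality: Σ 2^(-l_i) ≤ 1 for prefix-free code
Calculating: 2^(-1) + 2^(-1) + 2^(-1) + 2^(-1) + 2^(-2) + 2^(-2) + 2^(-5) + 2^(-7) + 2^(-10)
= 0.5 + 0.5 + 0.5 + 0.5 + 0.25 + 0.25 + 0.03125 + 0.0078125 + 0.0009765625
= 2.5400
Since 2.5400 > 1, prefix-free code does not exist


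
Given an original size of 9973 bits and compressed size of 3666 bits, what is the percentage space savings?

Space savings = (1 - Compressed/Original) × 100%
= (1 - 3666/9973) × 100%
= 63.24%
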